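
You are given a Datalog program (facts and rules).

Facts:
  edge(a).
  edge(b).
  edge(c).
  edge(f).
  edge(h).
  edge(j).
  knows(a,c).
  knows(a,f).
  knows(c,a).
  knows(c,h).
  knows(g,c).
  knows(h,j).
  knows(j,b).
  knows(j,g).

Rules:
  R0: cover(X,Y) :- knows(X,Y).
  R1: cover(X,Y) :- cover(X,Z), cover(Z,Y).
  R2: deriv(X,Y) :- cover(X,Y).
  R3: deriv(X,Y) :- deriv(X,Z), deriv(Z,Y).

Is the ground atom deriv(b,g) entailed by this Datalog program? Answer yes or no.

no

round 1: derive cover(a,c) via R0 from knows(a,c)
round 1: derive cover(a,f) via R0 from knows(a,f)
round 1: derive cover(c,a) via R0 from knows(c,a)
round 1: derive cover(c,h) via R0 from knows(c,h)
round 1: derive cover(g,c) via R0 from knows(g,c)
round 1: derive cover(h,j) via R0 from knows(h,j)
round 1: derive cover(j,b) via R0 from knows(j,b)
round 1: derive cover(j,g) via R0 from knows(j,g)
round 2: derive cover(a,a) via R1 from cover(a,c), cover(c,a)
round 2: derive cover(a,h) via R1 from cover(a,c), cover(c,h)
round 2: derive cover(c,c) via R1 from cover(c,a), cover(a,c)
round 2: derive cover(c,f) via R1 from cover(c,a), cover(a,f)
round 2: derive cover(c,j) via R1 from cover(c,h), cover(h,j)
round 2: derive cover(g,a) via R1 from cover(g,c), cover(c,a)
round 2: derive cover(g,h) via R1 from cover(g,c), cover(c,h)
round 2: derive cover(h,b) via R1 from cover(h,j), cover(j,b)
round 2: derive cover(h,g) via R1 from cover(h,j), cover(j,g)
round 2: derive cover(j,c) via R1 from cover(j,g), cover(g,c)
round 2: derive deriv(a,c) via R2 from cover(a,c)
round 2: derive deriv(a,f) via R2 from cover(a,f)
round 2: derive deriv(c,a) via R2 from cover(c,a)
round 2: derive deriv(c,h) via R2 from cover(c,h)
round 2: derive deriv(g,c) via R2 from cover(g,c)
round 2: derive deriv(h,j) via R2 from cover(h,j)
round 2: derive deriv(j,b) via R2 from cover(j,b)
round 2: derive deriv(j,g) via R2 from cover(j,g)
round 3: derive cover(a,b) via R1 from cover(a,h), cover(h,b)
round 3: derive cover(a,g) via R1 from cover(a,h), cover(h,g)
round 3: derive cover(a,j) via R1 from cover(a,c), cover(c,j)
round 3: derive cover(c,b) via R1 from cover(c,h), cover(h,b)
round 3: derive cover(c,g) via R1 from cover(c,h), cover(h,g)
round 3: derive cover(g,b) via R1 from cover(g,h), cover(h,b)
round 3: derive cover(g,f) via R1 from cover(g,a), cover(a,f)
round 3: derive cover(g,g) via R1 from cover(g,h), cover(h,g)
round 3: derive cover(g,j) via R1 from cover(g,c), cover(c,j)
round 3: derive cover(h,a) via R1 from cover(h,g), cover(g,a)
round 3: derive cover(h,c) via R1 from cover(h,g), cover(g,c)
round 3: derive cover(h,h) via R1 from cover(h,g), cover(g,h)
round 3: derive cover(j,a) via R1 from cover(j,c), cover(c,a)
round 3: derive cover(j,f) via R1 from cover(j,c), cover(c,f)
round 3: derive cover(j,h) via R1 from cover(j,c), cover(c,h)
round 3: derive cover(j,j) via R1 from cover(j,c), cover(c,j)
round 3: derive deriv(a,a) via R2 from cover(a,a)
round 3: derive deriv(a,h) via R2 from cover(a,h)
round 3: derive deriv(c,c) via R2 from cover(c,c)
round 3: derive deriv(c,f) via R2 from cover(c,f)
round 3: derive deriv(c,j) via R2 from cover(c,j)
round 3: derive deriv(g,a) via R2 from cover(g,a)
round 3: derive deriv(g,h) via R2 from cover(g,h)
round 3: derive deriv(h,b) via R2 from cover(h,b)
round 3: derive deriv(h,g) via R2 from cover(h,g)
round 3: derive deriv(j,c) via R2 from cover(j,c)
round 4: derive cover(h,f) via R1 from cover(h,a), cover(a,f)
round 4: derive deriv(a,b) via R2 from cover(a,b)
round 4: derive deriv(a,g) via R2 from cover(a,g)
round 4: derive deriv(a,j) via R2 from cover(a,j)
round 4: derive deriv(c,b) via R2 from cover(c,b)
round 4: derive deriv(c,g) via R2 from cover(c,g)
round 4: derive deriv(g,b) via R2 from cover(g,b)
round 4: derive deriv(g,f) via R2 from cover(g,f)
round 4: derive deriv(g,g) via R2 from cover(g,g)
round 4: derive deriv(g,j) via R2 from cover(g,j)
round 4: derive deriv(h,a) via R2 from cover(h,a)
round 4: derive deriv(h,c) via R2 from cover(h,c)
round 4: derive deriv(h,h) via R2 from cover(h,h)
round 4: derive deriv(j,a) via R2 from cover(j,a)
round 4: derive deriv(j,f) via R2 from cover(j,f)
round 4: derive deriv(j,h) via R2 from cover(j,h)
round 4: derive deriv(j,j) via R2 from cover(j,j)
round 5: derive deriv(h,f) via R2 from cover(h,f)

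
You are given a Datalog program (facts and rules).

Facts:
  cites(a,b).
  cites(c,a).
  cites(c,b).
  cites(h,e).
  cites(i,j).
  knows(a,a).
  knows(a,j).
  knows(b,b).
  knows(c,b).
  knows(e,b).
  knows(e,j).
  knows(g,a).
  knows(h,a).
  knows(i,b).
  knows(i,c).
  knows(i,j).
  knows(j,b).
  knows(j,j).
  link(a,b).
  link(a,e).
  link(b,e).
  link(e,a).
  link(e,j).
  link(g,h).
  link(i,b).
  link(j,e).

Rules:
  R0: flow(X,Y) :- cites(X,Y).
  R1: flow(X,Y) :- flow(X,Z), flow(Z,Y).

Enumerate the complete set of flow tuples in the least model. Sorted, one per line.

flow(a,b)
flow(c,a)
flow(c,b)
flow(h,e)
flow(i,j)

round 1: derive flow(a,b) via R0 from cites(a,b)
round 1: derive flow(c,a) via R0 from cites(c,a)
round 1: derive flow(c,b) via R0 from cites(c,b)
round 1: derive flow(h,e) via R0 from cites(h,e)
round 1: derive flow(i,j) via R0 from cites(i,j)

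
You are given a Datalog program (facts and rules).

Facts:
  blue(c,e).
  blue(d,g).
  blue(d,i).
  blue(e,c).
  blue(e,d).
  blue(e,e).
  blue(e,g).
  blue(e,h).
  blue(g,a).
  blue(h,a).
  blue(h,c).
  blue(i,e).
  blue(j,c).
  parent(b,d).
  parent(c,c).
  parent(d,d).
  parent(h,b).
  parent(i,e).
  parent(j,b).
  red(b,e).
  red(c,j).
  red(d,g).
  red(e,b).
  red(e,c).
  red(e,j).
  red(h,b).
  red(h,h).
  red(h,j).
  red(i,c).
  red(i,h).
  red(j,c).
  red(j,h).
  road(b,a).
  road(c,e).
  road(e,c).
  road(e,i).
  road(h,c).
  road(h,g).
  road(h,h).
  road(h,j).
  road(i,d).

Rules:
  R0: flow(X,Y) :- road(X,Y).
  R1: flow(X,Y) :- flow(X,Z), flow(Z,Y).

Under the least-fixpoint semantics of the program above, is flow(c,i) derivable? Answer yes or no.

round 1: derive flow(b,a) via R0 from road(b,a)
round 1: derive flow(c,e) via R0 from road(c,e)
round 1: derive flow(e,c) via R0 from road(e,c)
round 1: derive flow(e,i) via R0 from road(e,i)
round 1: derive flow(h,c) via R0 from road(h,c)
round 1: derive flow(h,g) via R0 from road(h,g)
round 1: derive flow(h,h) via R0 from road(h,h)
round 1: derive flow(h,j) via R0 from road(h,j)
round 1: derive flow(i,d) via R0 from road(i,d)
round 2: derive flow(c,c) via R1 from flow(c,e), flow(e,c)
round 2: derive flow(c,i) via R1 from flow(c,e), flow(e,i)
round 2: derive flow(e,d) via R1 from flow(e,i), flow(i,d)
round 2: derive flow(e,e) via R1 from flow(e,c), flow(c,e)
round 2: derive flow(h,e) via R1 from flow(h,c), flow(c,e)
round 3: derive flow(c,d) via R1 from flow(c,e), flow(e,d)
round 3: derive flow(h,d) via R1 from flow(h,e), flow(e,d)
round 3: derive flow(h,i) via R1 from flow(h,c), flow(c,i)

yes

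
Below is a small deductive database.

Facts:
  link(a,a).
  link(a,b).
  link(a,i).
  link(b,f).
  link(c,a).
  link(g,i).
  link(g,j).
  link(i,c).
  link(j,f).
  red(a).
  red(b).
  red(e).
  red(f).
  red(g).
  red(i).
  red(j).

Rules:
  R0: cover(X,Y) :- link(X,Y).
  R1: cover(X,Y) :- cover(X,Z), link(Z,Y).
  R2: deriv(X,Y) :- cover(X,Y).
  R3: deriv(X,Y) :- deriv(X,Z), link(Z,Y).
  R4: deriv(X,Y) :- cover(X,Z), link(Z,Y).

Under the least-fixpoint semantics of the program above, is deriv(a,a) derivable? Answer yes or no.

round 1: derive cover(a,a) via R0 from link(a,a)
round 1: derive cover(a,b) via R0 from link(a,b)
round 1: derive cover(a,i) via R0 from link(a,i)
round 1: derive cover(b,f) via R0 from link(b,f)
round 1: derive cover(c,a) via R0 from link(c,a)
round 1: derive cover(g,i) via R0 from link(g,i)
round 1: derive cover(g,j) via R0 from link(g,j)
round 1: derive cover(i,c) via R0 from link(i,c)
round 1: derive cover(j,f) via R0 from link(j,f)
round 2: derive cover(a,c) via R1 from cover(a,i), link(i,c)
round 2: derive cover(a,f) via R1 from cover(a,b), link(b,f)
round 2: derive cover(c,b) via R1 from cover(c,a), link(a,b)
round 2: derive cover(c,i) via R1 from cover(c,a), link(a,i)
round 2: derive cover(g,c) via R1 from cover(g,i), link(i,c)
round 2: derive cover(g,f) via R1 from cover(g,j), link(j,f)
round 2: derive cover(i,a) via R1 from cover(i,c), link(c,a)
round 2: derive deriv(a,a) via R2 from cover(a,a)
round 2: derive deriv(a,b) via R2 from cover(a,b)
round 2: derive deriv(a,i) via R2 from cover(a,i)
round 2: derive deriv(b,f) via R2 from cover(b,f)
round 2: derive deriv(c,a) via R2 from cover(c,a)
round 2: derive deriv(g,i) via R2 from cover(g,i)
round 2: derive deriv(g,j) via R2 from cover(g,j)
round 2: derive deriv(i,c) via R2 from cover(i,c)
round 2: derive deriv(j,f) via R2 from cover(j,f)
round 2: derive deriv(a,c) via R4 from cover(a,i), link(i,c)
round 2: derive deriv(a,f) via R4 from cover(a,b), link(b,f)
round 2: derive deriv(c,b) via R4 from cover(c,a), link(a,b)
round 2: derive deriv(c,i) via R4 from cover(c,a), link(a,i)
round 2: derive deriv(g,c) via R4 from cover(g,i), link(i,c)
round 2: derive deriv(g,f) via R4 from cover(g,j), link(j,f)
round 2: derive deriv(i,a) via R4 from cover(i,c), link(c,a)
round 3: derive cover(c,c) via R1 from cover(c,i), link(i,c)
round 3: derive cover(c,f) via R1 from cover(c,b), link(b,f)
round 3: derive cover(g,a) via R1 from cover(g,c), link(c,a)
round 3: derive cover(i,b) via R1 from cover(i,a), link(a,b)
round 3: derive cover(i,i) via R1 from cover(i,a), link(a,i)
round 3: derive deriv(c,c) via R3 from deriv(c,i), link(i,c)
round 3: derive deriv(c,f) via R3 from deriv(c,b), link(b,f)
round 3: derive deriv(g,a) via R3 from deriv(g,c), link(c,a)
round 3: derive deriv(i,b) via R3 from deriv(i,a), link(a,b)
round 3: derive deriv(i,i) via R3 from deriv(i,a), link(a,i)
round 4: derive cover(g,b) via R1 from cover(g,a), link(a,b)
round 4: derive cover(i,f) via R1 from cover(i,b), link(b,f)
round 4: derive deriv(g,b) via R3 from deriv(g,a), link(a,b)
round 4: derive deriv(i,f) via R3 from deriv(i,b), link(b,f)

yes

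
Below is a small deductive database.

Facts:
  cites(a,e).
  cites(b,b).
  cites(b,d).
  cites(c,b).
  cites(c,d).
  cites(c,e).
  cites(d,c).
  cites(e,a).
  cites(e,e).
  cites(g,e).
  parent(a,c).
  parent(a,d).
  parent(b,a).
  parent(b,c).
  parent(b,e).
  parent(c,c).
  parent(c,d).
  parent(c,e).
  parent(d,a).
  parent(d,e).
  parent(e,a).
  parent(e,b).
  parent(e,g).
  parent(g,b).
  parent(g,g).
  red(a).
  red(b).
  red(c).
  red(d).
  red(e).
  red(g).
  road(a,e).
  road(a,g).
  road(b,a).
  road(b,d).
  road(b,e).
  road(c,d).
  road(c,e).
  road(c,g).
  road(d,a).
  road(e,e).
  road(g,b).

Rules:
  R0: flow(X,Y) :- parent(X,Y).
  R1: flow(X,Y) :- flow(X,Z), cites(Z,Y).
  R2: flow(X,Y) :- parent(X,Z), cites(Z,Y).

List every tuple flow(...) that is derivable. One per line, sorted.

flow(a,a)
flow(a,b)
flow(a,c)
flow(a,d)
flow(a,e)
flow(b,a)
flow(b,b)
flow(b,c)
flow(b,d)
flow(b,e)
flow(c,a)
flow(c,b)
flow(c,c)
flow(c,d)
flow(c,e)
flow(d,a)
flow(d,e)
flow(e,a)
flow(e,b)
flow(e,c)
flow(e,d)
flow(e,e)
flow(e,g)
flow(g,a)
flow(g,b)
flow(g,c)
flow(g,d)
flow(g,e)
flow(g,g)

round 1: derive flow(a,c) via R0 from parent(a,c)
round 1: derive flow(a,d) via R0 from parent(a,d)
round 1: derive flow(b,a) via R0 from parent(b,a)
round 1: derive flow(b,c) via R0 from parent(b,c)
round 1: derive flow(b,e) via R0 from parent(b,e)
round 1: derive flow(c,c) via R0 from parent(c,c)
round 1: derive flow(c,d) via R0 from parent(c,d)
round 1: derive flow(c,e) via R0 from parent(c,e)
round 1: derive flow(d,a) via R0 from parent(d,a)
round 1: derive flow(d,e) via R0 from parent(d,e)
round 1: derive flow(e,a) via R0 from parent(e,a)
round 1: derive flow(e,b) via R0 from parent(e,b)
round 1: derive flow(e,g) via R0 from parent(e,g)
round 1: derive flow(g,b) via R0 from parent(g,b)
round 1: derive flow(g,g) via R0 from parent(g,g)
round 1: derive flow(a,b) via R2 from parent(a,c), cites(c,b)
round 1: derive flow(a,e) via R2 from parent(a,c), cites(c,e)
round 1: derive flow(b,b) via R2 from parent(b,c), cites(c,b)
round 1: derive flow(b,d) via R2 from parent(b,c), cites(c,d)
round 1: derive flow(c,a) via R2 from parent(c,e), cites(e,a)
round 1: derive flow(c,b) via R2 from parent(c,c), cites(c,b)
round 1: derive flow(e,d) via R2 from parent(e,b), cites(b,d)
round 1: derive flow(e,e) via R2 from parent(e,a), cites(a,e)
round 1: derive flow(g,d) via R2 from parent(g,b), cites(b,d)
round 1: derive flow(g,e) via R2 from parent(g,g), cites(g,e)
round 2: derive flow(a,a) via R1 from flow(a,e), cites(e,a)
round 2: derive flow(e,c) via R1 from flow(e,d), cites(d,c)
round 2: derive flow(g,a) via R1 from flow(g,e), cites(e,a)
round 2: derive flow(g,c) via R1 from flow(g,d), cites(d,c)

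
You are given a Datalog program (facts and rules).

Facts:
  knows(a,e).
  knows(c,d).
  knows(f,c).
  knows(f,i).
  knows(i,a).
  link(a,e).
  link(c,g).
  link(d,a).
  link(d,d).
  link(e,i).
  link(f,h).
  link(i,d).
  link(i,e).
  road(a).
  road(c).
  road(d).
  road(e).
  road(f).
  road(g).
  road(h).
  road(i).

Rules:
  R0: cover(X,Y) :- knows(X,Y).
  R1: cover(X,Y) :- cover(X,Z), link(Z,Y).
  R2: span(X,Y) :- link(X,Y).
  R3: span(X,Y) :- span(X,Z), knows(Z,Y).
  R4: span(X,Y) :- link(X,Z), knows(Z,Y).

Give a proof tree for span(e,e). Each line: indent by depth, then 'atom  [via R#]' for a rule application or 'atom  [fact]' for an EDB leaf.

span(e,e)  [via R3]
  span(e,a)  [via R4]
    link(e,i)  [fact]
    knows(i,a)  [fact]
  knows(a,e)  [fact]

round 1: derive span(a,e) via R2 from link(a,e)
round 1: derive span(c,g) via R2 from link(c,g)
round 1: derive span(d,a) via R2 from link(d,a)
round 1: derive span(d,d) via R2 from link(d,d)
round 1: derive span(e,i) via R2 from link(e,i)
round 1: derive span(f,h) via R2 from link(f,h)
round 1: derive span(i,d) via R2 from link(i,d)
round 1: derive span(i,e) via R2 from link(i,e)
round 1: derive span(d,e) via R4 from link(d,a), knows(a,e)
round 1: derive span(e,a) via R4 from link(e,i), knows(i,a)
round 2: derive span(e,e) via R3 from span(e,a), knows(a,e)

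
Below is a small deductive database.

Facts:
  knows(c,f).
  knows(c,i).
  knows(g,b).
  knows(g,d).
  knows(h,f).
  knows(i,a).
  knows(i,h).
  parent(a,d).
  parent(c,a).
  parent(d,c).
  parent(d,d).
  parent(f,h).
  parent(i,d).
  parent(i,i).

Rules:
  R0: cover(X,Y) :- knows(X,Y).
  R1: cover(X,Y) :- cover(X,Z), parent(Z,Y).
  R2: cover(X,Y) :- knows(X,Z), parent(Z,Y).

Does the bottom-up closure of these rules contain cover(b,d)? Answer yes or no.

round 1: derive cover(c,f) via R0 from knows(c,f)
round 1: derive cover(c,i) via R0 from knows(c,i)
round 1: derive cover(g,b) via R0 from knows(g,b)
round 1: derive cover(g,d) via R0 from knows(g,d)
round 1: derive cover(h,f) via R0 from knows(h,f)
round 1: derive cover(i,a) via R0 from knows(i,a)
round 1: derive cover(i,h) via R0 from knows(i,h)
round 1: derive cover(c,d) via R2 from knows(c,i), parent(i,d)
round 1: derive cover(c,h) via R2 from knows(c,f), parent(f,h)
round 1: derive cover(g,c) via R2 from knows(g,d), parent(d,c)
round 1: derive cover(h,h) via R2 from knows(h,f), parent(f,h)
round 1: derive cover(i,d) via R2 from knows(i,a), parent(a,d)
round 2: derive cover(c,c) via R1 from cover(c,d), parent(d,c)
round 2: derive cover(g,a) via R1 from cover(g,c), parent(c,a)
round 2: derive cover(i,c) via R1 from cover(i,d), parent(d,c)
round 3: derive cover(c,a) via R1 from cover(c,c), parent(c,a)

no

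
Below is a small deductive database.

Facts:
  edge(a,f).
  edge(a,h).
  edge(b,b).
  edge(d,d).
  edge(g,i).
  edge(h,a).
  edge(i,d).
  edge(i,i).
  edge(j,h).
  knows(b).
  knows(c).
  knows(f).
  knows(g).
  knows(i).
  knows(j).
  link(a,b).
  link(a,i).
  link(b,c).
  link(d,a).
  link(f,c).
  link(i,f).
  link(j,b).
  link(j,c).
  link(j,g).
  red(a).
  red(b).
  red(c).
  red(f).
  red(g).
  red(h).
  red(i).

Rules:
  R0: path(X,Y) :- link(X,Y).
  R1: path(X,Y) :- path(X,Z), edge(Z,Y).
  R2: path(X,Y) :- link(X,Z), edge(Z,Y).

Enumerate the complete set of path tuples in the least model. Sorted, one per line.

round 1: derive path(a,b) via R0 from link(a,b)
round 1: derive path(a,i) via R0 from link(a,i)
round 1: derive path(b,c) via R0 from link(b,c)
round 1: derive path(d,a) via R0 from link(d,a)
round 1: derive path(f,c) via R0 from link(f,c)
round 1: derive path(i,f) via R0 from link(i,f)
round 1: derive path(j,b) via R0 from link(j,b)
round 1: derive path(j,c) via R0 from link(j,c)
round 1: derive path(j,g) via R0 from link(j,g)
round 1: derive path(a,d) via R2 from link(a,i), edge(i,d)
round 1: derive path(d,f) via R2 from link(d,a), edge(a,f)
round 1: derive path(d,h) via R2 from link(d,a), edge(a,h)
round 1: derive path(j,i) via R2 from link(j,g), edge(g,i)
round 2: derive path(j,d) via R1 from path(j,i), edge(i,d)

path(a,b)
path(a,d)
path(a,i)
path(b,c)
path(d,a)
path(d,f)
path(d,h)
path(f,c)
path(i,f)
path(j,b)
path(j,c)
path(j,d)
path(j,g)
path(j,i)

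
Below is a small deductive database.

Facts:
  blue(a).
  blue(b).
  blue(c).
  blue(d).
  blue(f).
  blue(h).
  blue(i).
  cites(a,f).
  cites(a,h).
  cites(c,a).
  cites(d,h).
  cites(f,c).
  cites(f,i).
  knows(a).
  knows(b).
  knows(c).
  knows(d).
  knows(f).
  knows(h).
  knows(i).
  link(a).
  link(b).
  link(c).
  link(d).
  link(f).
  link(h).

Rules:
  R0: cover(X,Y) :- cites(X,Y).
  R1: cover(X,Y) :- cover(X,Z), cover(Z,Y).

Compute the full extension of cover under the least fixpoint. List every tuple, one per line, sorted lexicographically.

cover(a,a)
cover(a,c)
cover(a,f)
cover(a,h)
cover(a,i)
cover(c,a)
cover(c,c)
cover(c,f)
cover(c,h)
cover(c,i)
cover(d,h)
cover(f,a)
cover(f,c)
cover(f,f)
cover(f,h)
cover(f,i)

round 1: derive cover(a,f) via R0 from cites(a,f)
round 1: derive cover(a,h) via R0 from cites(a,h)
round 1: derive cover(c,a) via R0 from cites(c,a)
round 1: derive cover(d,h) via R0 from cites(d,h)
round 1: derive cover(f,c) via R0 from cites(f,c)
round 1: derive cover(f,i) via R0 from cites(f,i)
round 2: derive cover(a,c) via R1 from cover(a,f), cover(f,c)
round 2: derive cover(a,i) via R1 from cover(a,f), cover(f,i)
round 2: derive cover(c,f) via R1 from cover(c,a), cover(a,f)
round 2: derive cover(c,h) via R1 from cover(c,a), cover(a,h)
round 2: derive cover(f,a) via R1 from cover(f,c), cover(c,a)
round 3: derive cover(a,a) via R1 from cover(a,c), cover(c,a)
round 3: derive cover(c,c) via R1 from cover(c,a), cover(a,c)
round 3: derive cover(c,i) via R1 from cover(c,a), cover(a,i)
round 3: derive cover(f,f) via R1 from cover(f,a), cover(a,f)
round 3: derive cover(f,h) via R1 from cover(f,a), cover(a,h)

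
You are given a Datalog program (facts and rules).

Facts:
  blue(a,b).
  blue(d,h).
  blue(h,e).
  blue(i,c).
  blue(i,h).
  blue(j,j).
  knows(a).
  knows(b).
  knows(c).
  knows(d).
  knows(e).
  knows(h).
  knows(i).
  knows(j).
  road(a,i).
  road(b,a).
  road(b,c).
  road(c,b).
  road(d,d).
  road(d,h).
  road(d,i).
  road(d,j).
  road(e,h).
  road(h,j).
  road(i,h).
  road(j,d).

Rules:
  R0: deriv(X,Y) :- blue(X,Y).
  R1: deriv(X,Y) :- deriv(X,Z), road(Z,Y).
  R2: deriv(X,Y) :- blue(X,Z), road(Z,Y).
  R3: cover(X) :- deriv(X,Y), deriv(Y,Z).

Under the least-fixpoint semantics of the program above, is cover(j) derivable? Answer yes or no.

round 1: derive deriv(a,b) via R0 from blue(a,b)
round 1: derive deriv(d,h) via R0 from blue(d,h)
round 1: derive deriv(h,e) via R0 from blue(h,e)
round 1: derive deriv(i,c) via R0 from blue(i,c)
round 1: derive deriv(i,h) via R0 from blue(i,h)
round 1: derive deriv(j,j) via R0 from blue(j,j)
round 1: derive deriv(a,a) via R2 from blue(a,b), road(b,a)
round 1: derive deriv(a,c) via R2 from blue(a,b), road(b,c)
round 1: derive deriv(d,j) via R2 from blue(d,h), road(h,j)
round 1: derive deriv(h,h) via R2 from blue(h,e), road(e,h)
round 1: derive deriv(i,b) via R2 from blue(i,c), road(c,b)
round 1: derive deriv(i,j) via R2 from blue(i,h), road(h,j)
round 1: derive deriv(j,d) via R2 from blue(j,j), road(j,d)
round 2: derive deriv(a,i) via R1 from deriv(a,a), road(a,i)
round 2: derive deriv(d,d) via R1 from deriv(d,j), road(j,d)
round 2: derive deriv(h,j) via R1 from deriv(h,h), road(h,j)
round 2: derive deriv(i,a) via R1 from deriv(i,b), road(b,a)
round 2: derive deriv(i,d) via R1 from deriv(i,j), road(j,d)
round 2: derive deriv(j,h) via R1 from deriv(j,d), road(d,h)
round 2: derive deriv(j,i) via R1 from deriv(j,d), road(d,i)
round 2: derive cover(a) via R3 from deriv(a,a), deriv(a,a)
round 2: derive cover(d) via R3 from deriv(d,h), deriv(h,e)
round 2: derive cover(h) via R3 from deriv(h,h), deriv(h,e)
round 2: derive cover(i) via R3 from deriv(i,h), deriv(h,e)
round 2: derive cover(j) via R3 from deriv(j,d), deriv(d,h)
round 3: derive deriv(a,h) via R1 from deriv(a,i), road(i,h)
round 3: derive deriv(d,i) via R1 from deriv(d,d), road(d,i)
round 3: derive deriv(h,d) via R1 from deriv(h,j), road(j,d)
round 3: derive deriv(i,i) via R1 from deriv(i,a), road(a,i)
round 4: derive deriv(a,j) via R1 from deriv(a,h), road(h,j)
round 4: derive deriv(h,i) via R1 from deriv(h,d), road(d,i)
round 5: derive deriv(a,d) via R1 from deriv(a,j), road(j,d)

yes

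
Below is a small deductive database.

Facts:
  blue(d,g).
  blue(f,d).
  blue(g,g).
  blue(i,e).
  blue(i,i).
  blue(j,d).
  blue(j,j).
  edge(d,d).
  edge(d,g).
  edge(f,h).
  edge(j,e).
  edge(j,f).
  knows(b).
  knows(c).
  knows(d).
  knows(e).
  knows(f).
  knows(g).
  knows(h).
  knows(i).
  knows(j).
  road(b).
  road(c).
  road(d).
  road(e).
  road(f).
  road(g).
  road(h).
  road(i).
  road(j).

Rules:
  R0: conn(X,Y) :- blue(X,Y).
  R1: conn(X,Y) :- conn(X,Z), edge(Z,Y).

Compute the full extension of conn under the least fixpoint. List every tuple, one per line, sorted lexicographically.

conn(d,g)
conn(f,d)
conn(f,g)
conn(g,g)
conn(i,e)
conn(i,i)
conn(j,d)
conn(j,e)
conn(j,f)
conn(j,g)
conn(j,h)
conn(j,j)

round 1: derive conn(d,g) via R0 from blue(d,g)
round 1: derive conn(f,d) via R0 from blue(f,d)
round 1: derive conn(g,g) via R0 from blue(g,g)
round 1: derive conn(i,e) via R0 from blue(i,e)
round 1: derive conn(i,i) via R0 from blue(i,i)
round 1: derive conn(j,d) via R0 from blue(j,d)
round 1: derive conn(j,j) via R0 from blue(j,j)
round 2: derive conn(f,g) via R1 from conn(f,d), edge(d,g)
round 2: derive conn(j,e) via R1 from conn(j,j), edge(j,e)
round 2: derive conn(j,f) via R1 from conn(j,j), edge(j,f)
round 2: derive conn(j,g) via R1 from conn(j,d), edge(d,g)
round 3: derive conn(j,h) via R1 from conn(j,f), edge(f,h)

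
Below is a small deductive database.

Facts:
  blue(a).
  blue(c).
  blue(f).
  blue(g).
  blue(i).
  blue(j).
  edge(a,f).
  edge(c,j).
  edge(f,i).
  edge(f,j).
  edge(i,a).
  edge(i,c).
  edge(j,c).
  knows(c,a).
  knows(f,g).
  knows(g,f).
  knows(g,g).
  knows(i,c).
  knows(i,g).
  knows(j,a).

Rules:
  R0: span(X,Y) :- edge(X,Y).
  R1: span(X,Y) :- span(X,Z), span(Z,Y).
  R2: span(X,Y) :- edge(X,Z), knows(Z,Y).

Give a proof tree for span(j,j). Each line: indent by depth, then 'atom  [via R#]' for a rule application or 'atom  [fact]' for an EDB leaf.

span(j,j)  [via R1]
  span(j,c)  [via R0]
    edge(j,c)  [fact]
  span(c,j)  [via R0]
    edge(c,j)  [fact]

round 1: derive span(a,f) via R0 from edge(a,f)
round 1: derive span(c,j) via R0 from edge(c,j)
round 1: derive span(f,i) via R0 from edge(f,i)
round 1: derive span(f,j) via R0 from edge(f,j)
round 1: derive span(i,a) via R0 from edge(i,a)
round 1: derive span(i,c) via R0 from edge(i,c)
round 1: derive span(j,c) via R0 from edge(j,c)
round 1: derive span(a,g) via R2 from edge(a,f), knows(f,g)
round 1: derive span(c,a) via R2 from edge(c,j), knows(j,a)
round 1: derive span(f,a) via R2 from edge(f,j), knows(j,a)
round 1: derive span(f,c) via R2 from edge(f,i), knows(i,c)
round 1: derive span(f,g) via R2 from edge(f,i), knows(i,g)
round 1: derive span(j,a) via R2 from edge(j,c), knows(c,a)
round 2: derive span(a,a) via R1 from span(a,f), span(f,a)
round 2: derive span(a,c) via R1 from span(a,f), span(f,c)
round 2: derive span(a,i) via R1 from span(a,f), span(f,i)
round 2: derive span(a,j) via R1 from span(a,f), span(f,j)
round 2: derive span(c,c) via R1 from span(c,j), span(j,c)
round 2: derive span(c,f) via R1 from span(c,a), span(a,f)
round 2: derive span(c,g) via R1 from span(c,a), span(a,g)
round 2: derive span(f,f) via R1 from span(f,a), span(a,f)
round 2: derive span(i,f) via R1 from span(i,a), span(a,f)
round 2: derive span(i,g) via R1 from span(i,a), span(a,g)
round 2: derive span(i,j) via R1 from span(i,c), span(c,j)
round 2: derive span(j,f) via R1 from span(j,a), span(a,f)
round 2: derive span(j,g) via R1 from span(j,a), span(a,g)
round 2: derive span(j,j) via R1 from span(j,c), span(c,j)
round 3: derive span(c,i) via R1 from span(c,a), span(a,i)
round 3: derive span(i,i) via R1 from span(i,a), span(a,i)
round 3: derive span(j,i) via R1 from span(j,a), span(a,i)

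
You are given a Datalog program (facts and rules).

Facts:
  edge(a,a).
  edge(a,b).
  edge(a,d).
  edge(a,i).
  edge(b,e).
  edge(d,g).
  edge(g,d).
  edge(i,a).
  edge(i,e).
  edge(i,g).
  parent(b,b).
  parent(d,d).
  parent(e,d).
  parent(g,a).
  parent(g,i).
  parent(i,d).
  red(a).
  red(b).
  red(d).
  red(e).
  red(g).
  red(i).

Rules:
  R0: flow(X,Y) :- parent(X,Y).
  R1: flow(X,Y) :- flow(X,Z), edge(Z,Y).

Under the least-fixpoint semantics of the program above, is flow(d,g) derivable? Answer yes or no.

round 1: derive flow(b,b) via R0 from parent(b,b)
round 1: derive flow(d,d) via R0 from parent(d,d)
round 1: derive flow(e,d) via R0 from parent(e,d)
round 1: derive flow(g,a) via R0 from parent(g,a)
round 1: derive flow(g,i) via R0 from parent(g,i)
round 1: derive flow(i,d) via R0 from parent(i,d)
round 2: derive flow(b,e) via R1 from flow(b,b), edge(b,e)
round 2: derive flow(d,g) via R1 from flow(d,d), edge(d,g)
round 2: derive flow(e,g) via R1 from flow(e,d), edge(d,g)
round 2: derive flow(g,b) via R1 from flow(g,a), edge(a,b)
round 2: derive flow(g,d) via R1 from flow(g,a), edge(a,d)
round 2: derive flow(g,e) via R1 from flow(g,i), edge(i,e)
round 2: derive flow(g,g) via R1 from flow(g,i), edge(i,g)
round 2: derive flow(i,g) via R1 from flow(i,d), edge(d,g)

yes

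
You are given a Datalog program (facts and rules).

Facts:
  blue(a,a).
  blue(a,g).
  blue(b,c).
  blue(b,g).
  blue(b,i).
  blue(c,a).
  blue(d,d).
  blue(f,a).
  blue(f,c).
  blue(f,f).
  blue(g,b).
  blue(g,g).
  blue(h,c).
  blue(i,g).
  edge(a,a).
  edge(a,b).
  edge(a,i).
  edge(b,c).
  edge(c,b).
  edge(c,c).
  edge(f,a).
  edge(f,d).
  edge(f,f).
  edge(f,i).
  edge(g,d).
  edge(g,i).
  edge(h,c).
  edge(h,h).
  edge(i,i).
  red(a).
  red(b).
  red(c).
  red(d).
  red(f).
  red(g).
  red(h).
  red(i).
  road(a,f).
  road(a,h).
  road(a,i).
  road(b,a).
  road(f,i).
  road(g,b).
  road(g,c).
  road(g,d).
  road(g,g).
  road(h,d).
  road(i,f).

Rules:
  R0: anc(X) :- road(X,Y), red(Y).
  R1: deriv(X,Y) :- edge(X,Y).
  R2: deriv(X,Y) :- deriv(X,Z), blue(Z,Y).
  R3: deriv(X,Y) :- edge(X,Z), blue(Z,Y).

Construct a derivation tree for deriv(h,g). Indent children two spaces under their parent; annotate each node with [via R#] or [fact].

round 1: derive deriv(a,a) via R1 from edge(a,a)
round 1: derive deriv(a,b) via R1 from edge(a,b)
round 1: derive deriv(a,i) via R1 from edge(a,i)
round 1: derive deriv(b,c) via R1 from edge(b,c)
round 1: derive deriv(c,b) via R1 from edge(c,b)
round 1: derive deriv(c,c) via R1 from edge(c,c)
round 1: derive deriv(f,a) via R1 from edge(f,a)
round 1: derive deriv(f,d) via R1 from edge(f,d)
round 1: derive deriv(f,f) via R1 from edge(f,f)
round 1: derive deriv(f,i) via R1 from edge(f,i)
round 1: derive deriv(g,d) via R1 from edge(g,d)
round 1: derive deriv(g,i) via R1 from edge(g,i)
round 1: derive deriv(h,c) via R1 from edge(h,c)
round 1: derive deriv(h,h) via R1 from edge(h,h)
round 1: derive deriv(i,i) via R1 from edge(i,i)
round 1: derive deriv(a,c) via R3 from edge(a,b), blue(b,c)
round 1: derive deriv(a,g) via R3 from edge(a,a), blue(a,g)
round 1: derive deriv(b,a) via R3 from edge(b,c), blue(c,a)
round 1: derive deriv(c,a) via R3 from edge(c,c), blue(c,a)
round 1: derive deriv(c,g) via R3 from edge(c,b), blue(b,g)
round 1: derive deriv(c,i) via R3 from edge(c,b), blue(b,i)
round 1: derive deriv(f,c) via R3 from edge(f,f), blue(f,c)
round 1: derive deriv(f,g) via R3 from edge(f,a), blue(a,g)
round 1: derive deriv(g,g) via R3 from edge(g,i), blue(i,g)
round 1: derive deriv(h,a) via R3 from edge(h,c), blue(c,a)
round 1: derive deriv(i,g) via R3 from edge(i,i), blue(i,g)
round 2: derive deriv(b,g) via R2 from deriv(b,a), blue(a,g)
round 2: derive deriv(f,b) via R2 from deriv(f,g), blue(g,b)
round 2: derive deriv(g,b) via R2 from deriv(g,g), blue(g,b)
round 2: derive deriv(h,g) via R2 from deriv(h,a), blue(a,g)
round 2: derive deriv(i,b) via R2 from deriv(i,g), blue(g,b)
round 3: derive deriv(b,b) via R2 from deriv(b,g), blue(g,b)
round 3: derive deriv(g,c) via R2 from deriv(g,b), blue(b,c)
round 3: derive deriv(h,b) via R2 from deriv(h,g), blue(g,b)
round 3: derive deriv(i,c) via R2 from deriv(i,b), blue(b,c)
round 4: derive deriv(b,i) via R2 from deriv(b,b), blue(b,i)
round 4: derive deriv(g,a) via R2 from deriv(g,c), blue(c,a)
round 4: derive deriv(h,i) via R2 from deriv(h,b), blue(b,i)
round 4: derive deriv(i,a) via R2 from deriv(i,c), blue(c,a)

deriv(h,g)  [via R2]
  deriv(h,a)  [via R3]
    edge(h,c)  [fact]
    blue(c,a)  [fact]
  blue(a,g)  [fact]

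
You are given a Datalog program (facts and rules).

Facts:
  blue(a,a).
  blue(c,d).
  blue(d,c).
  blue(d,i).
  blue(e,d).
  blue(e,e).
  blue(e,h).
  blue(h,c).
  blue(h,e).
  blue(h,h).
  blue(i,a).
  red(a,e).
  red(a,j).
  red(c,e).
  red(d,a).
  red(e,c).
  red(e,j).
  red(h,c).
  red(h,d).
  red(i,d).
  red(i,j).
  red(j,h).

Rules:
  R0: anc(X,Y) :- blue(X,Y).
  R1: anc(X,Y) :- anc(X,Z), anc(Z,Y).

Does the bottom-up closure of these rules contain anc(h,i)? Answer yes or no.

yes

round 1: derive anc(a,a) via R0 from blue(a,a)
round 1: derive anc(c,d) via R0 from blue(c,d)
round 1: derive anc(d,c) via R0 from blue(d,c)
round 1: derive anc(d,i) via R0 from blue(d,i)
round 1: derive anc(e,d) via R0 from blue(e,d)
round 1: derive anc(e,e) via R0 from blue(e,e)
round 1: derive anc(e,h) via R0 from blue(e,h)
round 1: derive anc(h,c) via R0 from blue(h,c)
round 1: derive anc(h,e) via R0 from blue(h,e)
round 1: derive anc(h,h) via R0 from blue(h,h)
round 1: derive anc(i,a) via R0 from blue(i,a)
round 2: derive anc(c,c) via R1 from anc(c,d), anc(d,c)
round 2: derive anc(c,i) via R1 from anc(c,d), anc(d,i)
round 2: derive anc(d,a) via R1 from anc(d,i), anc(i,a)
round 2: derive anc(d,d) via R1 from anc(d,c), anc(c,d)
round 2: derive anc(e,c) via R1 from anc(e,d), anc(d,c)
round 2: derive anc(e,i) via R1 from anc(e,d), anc(d,i)
round 2: derive anc(h,d) via R1 from anc(h,c), anc(c,d)
round 3: derive anc(c,a) via R1 from anc(c,d), anc(d,a)
round 3: derive anc(e,a) via R1 from anc(e,d), anc(d,a)
round 3: derive anc(h,a) via R1 from anc(h,d), anc(d,a)
round 3: derive anc(h,i) via R1 from anc(h,c), anc(c,i)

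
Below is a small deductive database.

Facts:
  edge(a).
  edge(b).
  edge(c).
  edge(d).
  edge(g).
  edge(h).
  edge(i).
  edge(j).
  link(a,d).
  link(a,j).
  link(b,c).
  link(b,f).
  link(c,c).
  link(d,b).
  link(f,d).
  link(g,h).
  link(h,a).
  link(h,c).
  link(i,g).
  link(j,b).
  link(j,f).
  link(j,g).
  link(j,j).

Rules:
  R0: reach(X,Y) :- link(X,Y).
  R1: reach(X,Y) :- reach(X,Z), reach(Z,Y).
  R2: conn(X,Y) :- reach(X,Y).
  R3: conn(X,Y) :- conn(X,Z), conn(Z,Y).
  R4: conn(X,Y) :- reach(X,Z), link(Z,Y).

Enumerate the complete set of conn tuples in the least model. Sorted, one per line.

round 1: derive reach(a,d) via R0 from link(a,d)
round 1: derive reach(a,j) via R0 from link(a,j)
round 1: derive reach(b,c) via R0 from link(b,c)
round 1: derive reach(b,f) via R0 from link(b,f)
round 1: derive reach(c,c) via R0 from link(c,c)
round 1: derive reach(d,b) via R0 from link(d,b)
round 1: derive reach(f,d) via R0 from link(f,d)
round 1: derive reach(g,h) via R0 from link(g,h)
round 1: derive reach(h,a) via R0 from link(h,a)
round 1: derive reach(h,c) via R0 from link(h,c)
round 1: derive reach(i,g) via R0 from link(i,g)
round 1: derive reach(j,b) via R0 from link(j,b)
round 1: derive reach(j,f) via R0 from link(j,f)
round 1: derive reach(j,g) via R0 from link(j,g)
round 1: derive reach(j,j) via R0 from link(j,j)
round 2: derive reach(a,b) via R1 from reach(a,d), reach(d,b)
round 2: derive reach(a,f) via R1 from reach(a,j), reach(j,f)
round 2: derive reach(a,g) via R1 from reach(a,j), reach(j,g)
round 2: derive reach(b,d) via R1 from reach(b,f), reach(f,d)
round 2: derive reach(d,c) via R1 from reach(d,b), reach(b,c)
round 2: derive reach(d,f) via R1 from reach(d,b), reach(b,f)
round 2: derive reach(f,b) via R1 from reach(f,d), reach(d,b)
round 2: derive reach(g,a) via R1 from reach(g,h), reach(h,a)
round 2: derive reach(g,c) via R1 from reach(g,h), reach(h,c)
round 2: derive reach(h,d) via R1 from reach(h,a), reach(a,d)
round 2: derive reach(h,j) via R1 from reach(h,a), reach(a,j)
round 2: derive reach(i,h) via R1 from reach(i,g), reach(g,h)
round 2: derive reach(j,c) via R1 from reach(j,b), reach(b,c)
round 2: derive reach(j,d) via R1 from reach(j,f), reach(f,d)
round 2: derive reach(j,h) via R1 from reach(j,g), reach(g,h)
round 2: derive conn(a,d) via R2 from reach(a,d)
round 2: derive conn(a,j) via R2 from reach(a,j)
round 2: derive conn(b,c) via R2 from reach(b,c)
round 2: derive conn(b,f) via R2 from reach(b,f)
round 2: derive conn(c,c) via R2 from reach(c,c)
round 2: derive conn(d,b) via R2 from reach(d,b)
round 2: derive conn(f,d) via R2 from reach(f,d)
round 2: derive conn(g,h) via R2 from reach(g,h)
round 2: derive conn(h,a) via R2 from reach(h,a)
round 2: derive conn(h,c) via R2 from reach(h,c)
round 2: derive conn(i,g) via R2 from reach(i,g)
round 2: derive conn(j,b) via R2 from reach(j,b)
round 2: derive conn(j,f) via R2 from reach(j,f)
round 2: derive conn(j,g) via R2 from reach(j,g)
round 2: derive conn(j,j) via R2 from reach(j,j)
round 2: derive conn(a,b) via R4 from reach(a,d), link(d,b)
round 2: derive conn(a,f) via R4 from reach(a,j), link(j,f)
round 2: derive conn(a,g) via R4 from reach(a,j), link(j,g)
round 2: derive conn(b,d) via R4 from reach(b,f), link(f,d)
round 2: derive conn(d,c) via R4 from reach(d,b), link(b,c)
round 2: derive conn(d,f) via R4 from reach(d,b), link(b,f)
round 2: derive conn(f,b) via R4 from reach(f,d), link(d,b)
round 2: derive conn(g,a) via R4 from reach(g,h), link(h,a)
round 2: derive conn(g,c) via R4 from reach(g,h), link(h,c)
round 2: derive conn(h,d) via R4 from reach(h,a), link(a,d)
round 2: derive conn(h,j) via R4 from reach(h,a), link(a,j)
round 2: derive conn(i,h) via R4 from reach(i,g), link(g,h)
round 2: derive conn(j,c) via R4 from reach(j,b), link(b,c)
round 2: derive conn(j,d) via R4 from reach(j,f), link(f,d)
round 2: derive conn(j,h) via R4 from reach(j,g), link(g,h)
round 3: derive reach(a,a) via R1 from reach(a,g), reach(g,a)
round 3: derive reach(a,c) via R1 from reach(a,b), reach(b,c)
round 3: derive reach(a,h) via R1 from reach(a,g), reach(g,h)
round 3: derive reach(b,b) via R1 from reach(b,d), reach(d,b)
round 3: derive reach(d,d) via R1 from reach(d,b), reach(b,d)
round 3: derive reach(f,c) via R1 from reach(f,b), reach(b,c)
round 3: derive reach(f,f) via R1 from reach(f,b), reach(b,f)
round 3: derive reach(g,b) via R1 from reach(g,a), reach(a,b)
round 3: derive reach(g,d) via R1 from reach(g,a), reach(a,d)
round 3: derive reach(g,f) via R1 from reach(g,a), reach(a,f)
round 3: derive reach(g,g) via R1 from reach(g,a), reach(a,g)
round 3: derive reach(g,j) via R1 from reach(g,a), reach(a,j)
round 3: derive reach(h,b) via R1 from reach(h,a), reach(a,b)
round 3: derive reach(h,f) via R1 from reach(h,a), reach(a,f)
round 3: derive reach(h,g) via R1 from reach(h,a), reach(a,g)
round 3: derive reach(h,h) via R1 from reach(h,j), reach(j,h)
round 3: derive reach(i,a) via R1 from reach(i,g), reach(g,a)
round 3: derive reach(i,c) via R1 from reach(i,g), reach(g,c)
round 3: derive reach(i,d) via R1 from reach(i,h), reach(h,d)
round 3: derive reach(i,j) via R1 from reach(i,h), reach(h,j)
round 3: derive reach(j,a) via R1 from reach(j,g), reach(g,a)
round 3: derive conn(a,a) via R3 from conn(a,g), conn(g,a)
round 3: derive conn(a,c) via R3 from conn(a,b), conn(b,c)
round 3: derive conn(a,h) via R3 from conn(a,g), conn(g,h)
round 3: derive conn(b,b) via R3 from conn(b,d), conn(d,b)
round 3: derive conn(d,d) via R3 from conn(d,b), conn(b,d)
round 3: derive conn(f,c) via R3 from conn(f,b), conn(b,c)
round 3: derive conn(f,f) via R3 from conn(f,b), conn(b,f)
round 3: derive conn(g,b) via R3 from conn(g,a), conn(a,b)
round 3: derive conn(g,d) via R3 from conn(g,a), conn(a,d)
round 3: derive conn(g,f) via R3 from conn(g,a), conn(a,f)
round 3: derive conn(g,g) via R3 from conn(g,a), conn(a,g)
round 3: derive conn(g,j) via R3 from conn(g,a), conn(a,j)
round 3: derive conn(h,b) via R3 from conn(h,a), conn(a,b)
round 3: derive conn(h,f) via R3 from conn(h,a), conn(a,f)
round 3: derive conn(h,g) via R3 from conn(h,a), conn(a,g)
round 3: derive conn(h,h) via R3 from conn(h,j), conn(j,h)
round 3: derive conn(i,a) via R3 from conn(i,g), conn(g,a)
round 3: derive conn(i,c) via R3 from conn(i,g), conn(g,c)
round 3: derive conn(i,d) via R3 from conn(i,h), conn(h,d)
round 3: derive conn(i,j) via R3 from conn(i,h), conn(h,j)
round 3: derive conn(j,a) via R3 from conn(j,g), conn(g,a)
round 4: derive reach(i,b) via R1 from reach(i,a), reach(a,b)
round 4: derive reach(i,f) via R1 from reach(i,a), reach(a,f)
round 4: derive conn(i,b) via R3 from conn(i,a), conn(a,b)
round 4: derive conn(i,f) via R3 from conn(i,a), conn(a,f)

conn(a,a)
conn(a,b)
conn(a,c)
conn(a,d)
conn(a,f)
conn(a,g)
conn(a,h)
conn(a,j)
conn(b,b)
conn(b,c)
conn(b,d)
conn(b,f)
conn(c,c)
conn(d,b)
conn(d,c)
conn(d,d)
conn(d,f)
conn(f,b)
conn(f,c)
conn(f,d)
conn(f,f)
conn(g,a)
conn(g,b)
conn(g,c)
conn(g,d)
conn(g,f)
conn(g,g)
conn(g,h)
conn(g,j)
conn(h,a)
conn(h,b)
conn(h,c)
conn(h,d)
conn(h,f)
conn(h,g)
conn(h,h)
conn(h,j)
conn(i,a)
conn(i,b)
conn(i,c)
conn(i,d)
conn(i,f)
conn(i,g)
conn(i,h)
conn(i,j)
conn(j,a)
conn(j,b)
conn(j,c)
conn(j,d)
conn(j,f)
conn(j,g)
conn(j,h)
conn(j,j)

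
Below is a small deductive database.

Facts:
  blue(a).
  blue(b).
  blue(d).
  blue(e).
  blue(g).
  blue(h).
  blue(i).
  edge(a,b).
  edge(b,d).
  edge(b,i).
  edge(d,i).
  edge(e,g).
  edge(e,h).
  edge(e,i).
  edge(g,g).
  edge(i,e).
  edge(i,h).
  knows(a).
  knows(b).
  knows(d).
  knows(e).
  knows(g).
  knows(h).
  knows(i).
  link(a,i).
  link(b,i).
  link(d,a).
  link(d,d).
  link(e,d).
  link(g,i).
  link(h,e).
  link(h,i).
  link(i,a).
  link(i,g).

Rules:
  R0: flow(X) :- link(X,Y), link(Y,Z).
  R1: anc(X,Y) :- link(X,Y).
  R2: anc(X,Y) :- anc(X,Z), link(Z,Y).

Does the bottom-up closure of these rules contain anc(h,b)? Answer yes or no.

no

round 1: derive anc(a,i) via R1 from link(a,i)
round 1: derive anc(b,i) via R1 from link(b,i)
round 1: derive anc(d,a) via R1 from link(d,a)
round 1: derive anc(d,d) via R1 from link(d,d)
round 1: derive anc(e,d) via R1 from link(e,d)
round 1: derive anc(g,i) via R1 from link(g,i)
round 1: derive anc(h,e) via R1 from link(h,e)
round 1: derive anc(h,i) via R1 from link(h,i)
round 1: derive anc(i,a) via R1 from link(i,a)
round 1: derive anc(i,g) via R1 from link(i,g)
round 2: derive anc(a,a) via R2 from anc(a,i), link(i,a)
round 2: derive anc(a,g) via R2 from anc(a,i), link(i,g)
round 2: derive anc(b,a) via R2 from anc(b,i), link(i,a)
round 2: derive anc(b,g) via R2 from anc(b,i), link(i,g)
round 2: derive anc(d,i) via R2 from anc(d,a), link(a,i)
round 2: derive anc(e,a) via R2 from anc(e,d), link(d,a)
round 2: derive anc(g,a) via R2 from anc(g,i), link(i,a)
round 2: derive anc(g,g) via R2 from anc(g,i), link(i,g)
round 2: derive anc(h,a) via R2 from anc(h,i), link(i,a)
round 2: derive anc(h,d) via R2 from anc(h,e), link(e,d)
round 2: derive anc(h,g) via R2 from anc(h,i), link(i,g)
round 2: derive anc(i,i) via R2 from anc(i,a), link(a,i)
round 3: derive anc(d,g) via R2 from anc(d,i), link(i,g)
round 3: derive anc(e,i) via R2 from anc(e,a), link(a,i)
round 4: derive anc(e,g) via R2 from anc(e,i), link(i,g)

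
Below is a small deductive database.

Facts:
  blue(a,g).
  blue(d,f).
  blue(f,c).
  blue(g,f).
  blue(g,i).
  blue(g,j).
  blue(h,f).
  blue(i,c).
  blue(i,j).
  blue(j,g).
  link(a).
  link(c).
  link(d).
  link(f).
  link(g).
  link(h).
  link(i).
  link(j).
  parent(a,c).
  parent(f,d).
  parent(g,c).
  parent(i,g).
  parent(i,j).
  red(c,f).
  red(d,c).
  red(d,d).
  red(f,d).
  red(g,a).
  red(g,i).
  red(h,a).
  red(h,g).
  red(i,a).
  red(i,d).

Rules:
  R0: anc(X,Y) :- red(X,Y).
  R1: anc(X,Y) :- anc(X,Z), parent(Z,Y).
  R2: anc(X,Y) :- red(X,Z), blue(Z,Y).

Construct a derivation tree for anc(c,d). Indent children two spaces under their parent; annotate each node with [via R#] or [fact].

anc(c,d)  [via R1]
  anc(c,f)  [via R0]
    red(c,f)  [fact]
  parent(f,d)  [fact]

round 1: derive anc(c,f) via R0 from red(c,f)
round 1: derive anc(d,c) via R0 from red(d,c)
round 1: derive anc(d,d) via R0 from red(d,d)
round 1: derive anc(f,d) via R0 from red(f,d)
round 1: derive anc(g,a) via R0 from red(g,a)
round 1: derive anc(g,i) via R0 from red(g,i)
round 1: derive anc(h,a) via R0 from red(h,a)
round 1: derive anc(h,g) via R0 from red(h,g)
round 1: derive anc(i,a) via R0 from red(i,a)
round 1: derive anc(i,d) via R0 from red(i,d)
round 1: derive anc(c,c) via R2 from red(c,f), blue(f,c)
round 1: derive anc(d,f) via R2 from red(d,d), blue(d,f)
round 1: derive anc(f,f) via R2 from red(f,d), blue(d,f)
round 1: derive anc(g,c) via R2 from red(g,i), blue(i,c)
round 1: derive anc(g,g) via R2 from red(g,a), blue(a,g)
round 1: derive anc(g,j) via R2 from red(g,i), blue(i,j)
round 1: derive anc(h,f) via R2 from red(h,g), blue(g,f)
round 1: derive anc(h,i) via R2 from red(h,g), blue(g,i)
round 1: derive anc(h,j) via R2 from red(h,g), blue(g,j)
round 1: derive anc(i,f) via R2 from red(i,d), blue(d,f)
round 1: derive anc(i,g) via R2 from red(i,a), blue(a,g)
round 2: derive anc(c,d) via R1 from anc(c,f), parent(f,d)
round 2: derive anc(h,c) via R1 from anc(h,a), parent(a,c)
round 2: derive anc(h,d) via R1 from anc(h,f), parent(f,d)
round 2: derive anc(i,c) via R1 from anc(i,a), parent(a,c)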